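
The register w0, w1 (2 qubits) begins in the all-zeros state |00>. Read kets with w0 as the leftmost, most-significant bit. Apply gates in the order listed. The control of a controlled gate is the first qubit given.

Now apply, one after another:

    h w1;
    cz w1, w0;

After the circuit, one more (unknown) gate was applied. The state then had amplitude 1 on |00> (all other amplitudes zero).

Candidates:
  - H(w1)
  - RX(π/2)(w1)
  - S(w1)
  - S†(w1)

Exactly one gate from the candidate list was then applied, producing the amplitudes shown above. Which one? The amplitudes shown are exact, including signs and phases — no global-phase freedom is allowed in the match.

The unique candidate consistent with the amplitudes is H(w1).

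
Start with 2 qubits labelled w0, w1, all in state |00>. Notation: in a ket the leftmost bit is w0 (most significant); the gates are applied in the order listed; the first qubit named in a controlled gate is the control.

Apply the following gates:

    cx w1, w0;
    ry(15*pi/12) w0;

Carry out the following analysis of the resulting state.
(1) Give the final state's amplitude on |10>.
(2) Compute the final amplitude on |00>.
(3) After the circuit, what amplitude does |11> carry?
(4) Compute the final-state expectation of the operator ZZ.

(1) |10> carries amplitude sqrt(sqrt(2) + 2)/2 in the final state.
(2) The amplitude on |00> is -sqrt(2 - sqrt(2))/2.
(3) The final state's coefficient on |11> equals 0.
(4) In the final state, ZZ has expectation -sqrt(2)/2.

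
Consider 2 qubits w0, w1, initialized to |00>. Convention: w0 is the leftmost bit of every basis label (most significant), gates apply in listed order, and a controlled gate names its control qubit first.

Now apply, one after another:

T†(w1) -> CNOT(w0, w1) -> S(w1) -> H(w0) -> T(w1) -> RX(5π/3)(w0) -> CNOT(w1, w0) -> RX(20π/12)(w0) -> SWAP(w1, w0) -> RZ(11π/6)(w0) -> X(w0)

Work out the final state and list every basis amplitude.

The final amplitudes are 0 on |00>, 0 on |01>, (-sqrt(2) - sqrt(6)*I)*exp(I*pi/12)/4 on |10>, (-sqrt(2) - sqrt(6)*I)*exp(I*pi/12)/4 on |11>.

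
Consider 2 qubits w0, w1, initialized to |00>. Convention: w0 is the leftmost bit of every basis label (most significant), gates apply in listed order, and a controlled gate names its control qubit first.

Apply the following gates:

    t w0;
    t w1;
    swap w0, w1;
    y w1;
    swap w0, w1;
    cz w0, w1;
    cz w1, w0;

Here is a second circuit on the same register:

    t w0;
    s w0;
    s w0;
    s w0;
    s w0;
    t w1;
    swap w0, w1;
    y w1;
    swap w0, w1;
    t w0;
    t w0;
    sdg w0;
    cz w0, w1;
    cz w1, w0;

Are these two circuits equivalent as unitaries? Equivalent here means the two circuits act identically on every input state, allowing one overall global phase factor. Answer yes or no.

Yes, they are equivalent — the unitaries differ by at most a global phase.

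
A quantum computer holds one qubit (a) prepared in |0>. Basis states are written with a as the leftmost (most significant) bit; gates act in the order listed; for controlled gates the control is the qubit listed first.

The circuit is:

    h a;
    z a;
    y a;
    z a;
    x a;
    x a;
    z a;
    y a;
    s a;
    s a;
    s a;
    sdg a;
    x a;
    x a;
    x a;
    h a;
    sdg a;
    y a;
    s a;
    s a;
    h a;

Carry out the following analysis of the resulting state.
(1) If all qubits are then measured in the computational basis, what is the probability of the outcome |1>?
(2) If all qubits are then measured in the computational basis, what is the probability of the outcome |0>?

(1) The probability of measuring |1> is 1/2. Key observation: the block from step 3 through step 8 cancels to the identity and can be dropped.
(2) A full measurement returns |0> with probability 1/2.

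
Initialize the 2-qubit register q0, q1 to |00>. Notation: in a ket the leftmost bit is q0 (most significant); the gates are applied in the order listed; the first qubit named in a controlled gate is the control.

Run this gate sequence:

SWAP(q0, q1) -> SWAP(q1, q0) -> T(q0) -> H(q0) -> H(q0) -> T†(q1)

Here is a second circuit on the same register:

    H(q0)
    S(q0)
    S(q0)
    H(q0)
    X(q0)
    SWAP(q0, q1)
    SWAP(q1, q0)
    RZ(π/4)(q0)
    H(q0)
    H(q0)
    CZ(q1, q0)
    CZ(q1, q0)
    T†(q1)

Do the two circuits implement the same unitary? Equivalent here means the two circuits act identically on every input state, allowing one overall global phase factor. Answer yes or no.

Yes — the two circuits implement the same unitary up to a global phase.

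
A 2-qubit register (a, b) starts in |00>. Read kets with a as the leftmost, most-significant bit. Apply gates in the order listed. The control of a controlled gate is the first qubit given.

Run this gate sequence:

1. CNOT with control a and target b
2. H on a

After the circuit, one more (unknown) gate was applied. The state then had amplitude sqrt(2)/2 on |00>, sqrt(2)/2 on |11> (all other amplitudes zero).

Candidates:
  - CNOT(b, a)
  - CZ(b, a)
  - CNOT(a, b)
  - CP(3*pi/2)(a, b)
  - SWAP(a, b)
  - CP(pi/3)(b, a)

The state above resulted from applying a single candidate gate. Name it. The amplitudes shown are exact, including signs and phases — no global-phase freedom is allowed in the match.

The applied gate was CNOT(a, b).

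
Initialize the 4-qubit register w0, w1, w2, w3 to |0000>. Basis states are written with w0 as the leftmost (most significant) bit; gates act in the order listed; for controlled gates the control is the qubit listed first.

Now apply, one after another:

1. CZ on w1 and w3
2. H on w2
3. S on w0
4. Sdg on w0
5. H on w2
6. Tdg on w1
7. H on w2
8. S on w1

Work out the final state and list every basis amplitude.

The resulting statevector has amplitude sqrt(2)/2 on |0000>, sqrt(2)/2 on |0010>, and 0 on every other basis state. Key observation: gates 2-5 undo each other exactly, leaving only the rest of the circuit to track.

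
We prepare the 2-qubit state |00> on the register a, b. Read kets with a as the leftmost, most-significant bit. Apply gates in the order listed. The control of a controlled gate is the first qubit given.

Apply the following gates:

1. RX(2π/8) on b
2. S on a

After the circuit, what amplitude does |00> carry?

The amplitude on |00> is sqrt(sqrt(2) + 2)/2.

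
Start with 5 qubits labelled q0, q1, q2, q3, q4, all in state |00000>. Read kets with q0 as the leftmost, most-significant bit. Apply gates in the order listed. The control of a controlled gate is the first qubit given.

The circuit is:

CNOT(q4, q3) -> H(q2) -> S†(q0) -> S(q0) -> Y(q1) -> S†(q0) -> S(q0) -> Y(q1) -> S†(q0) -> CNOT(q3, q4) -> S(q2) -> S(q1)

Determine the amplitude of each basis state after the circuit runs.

After the circuit, the state carries amplitude sqrt(2)/2 on |00000>, sqrt(2)*I/2 on |00100>, and 0 on every other basis state. Key observation: steps 4-9 multiply out to the identity, so the circuit reduces to the remaining gates.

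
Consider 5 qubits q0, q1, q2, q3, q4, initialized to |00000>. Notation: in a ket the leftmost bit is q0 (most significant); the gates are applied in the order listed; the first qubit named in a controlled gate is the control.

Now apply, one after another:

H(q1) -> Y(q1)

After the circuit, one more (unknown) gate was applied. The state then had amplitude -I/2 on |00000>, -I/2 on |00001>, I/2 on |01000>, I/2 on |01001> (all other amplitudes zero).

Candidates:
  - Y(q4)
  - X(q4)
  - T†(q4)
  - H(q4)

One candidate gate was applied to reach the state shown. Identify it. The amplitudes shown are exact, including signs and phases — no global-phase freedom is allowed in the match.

The applied gate was H(q4).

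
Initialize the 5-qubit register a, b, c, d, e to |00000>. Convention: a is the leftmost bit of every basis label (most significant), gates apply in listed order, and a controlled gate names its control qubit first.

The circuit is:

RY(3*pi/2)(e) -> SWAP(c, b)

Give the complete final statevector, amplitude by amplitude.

The resulting statevector has amplitude -sqrt(2)/2 on |00000>, sqrt(2)/2 on |00001>, and 0 on every other basis state.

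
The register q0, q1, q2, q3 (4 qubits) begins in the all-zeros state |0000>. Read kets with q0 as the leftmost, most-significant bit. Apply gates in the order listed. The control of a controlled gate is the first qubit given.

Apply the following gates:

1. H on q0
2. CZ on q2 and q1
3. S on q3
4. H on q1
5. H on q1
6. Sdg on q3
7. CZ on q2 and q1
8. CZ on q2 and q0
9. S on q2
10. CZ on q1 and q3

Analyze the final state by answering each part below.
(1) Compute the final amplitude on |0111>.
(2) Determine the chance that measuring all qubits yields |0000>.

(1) The final state's coefficient on |0111> equals 0. Key observation: steps 2-7 multiply out to the identity, so the circuit reduces to the remaining gates.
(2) Outcome |0000> occurs with probability 1/2.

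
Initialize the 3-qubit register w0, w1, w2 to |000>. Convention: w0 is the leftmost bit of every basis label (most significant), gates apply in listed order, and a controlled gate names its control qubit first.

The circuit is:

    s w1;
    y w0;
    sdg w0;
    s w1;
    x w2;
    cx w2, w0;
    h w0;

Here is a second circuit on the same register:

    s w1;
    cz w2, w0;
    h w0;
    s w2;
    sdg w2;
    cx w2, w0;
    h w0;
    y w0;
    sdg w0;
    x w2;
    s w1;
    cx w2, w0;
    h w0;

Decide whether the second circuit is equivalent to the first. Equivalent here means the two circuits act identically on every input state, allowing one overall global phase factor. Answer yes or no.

Yes, they are equivalent — the unitaries differ by at most a global phase.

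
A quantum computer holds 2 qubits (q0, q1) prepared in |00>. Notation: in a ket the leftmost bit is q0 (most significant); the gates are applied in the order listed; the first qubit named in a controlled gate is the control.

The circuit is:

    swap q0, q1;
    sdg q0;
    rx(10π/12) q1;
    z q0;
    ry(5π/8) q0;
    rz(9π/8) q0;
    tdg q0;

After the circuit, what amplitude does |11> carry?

|11> carries amplitude -(sqrt(2) + sqrt(6))*exp(13*I*pi/16)*sin(5*pi/16)/4 in the final state.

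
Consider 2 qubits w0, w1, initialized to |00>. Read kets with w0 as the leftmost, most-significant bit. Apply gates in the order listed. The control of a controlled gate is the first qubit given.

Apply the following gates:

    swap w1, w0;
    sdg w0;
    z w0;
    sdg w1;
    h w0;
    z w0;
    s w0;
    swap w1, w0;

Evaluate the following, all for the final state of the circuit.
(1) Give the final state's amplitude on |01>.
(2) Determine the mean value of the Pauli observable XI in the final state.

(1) The amplitude on |01> is -sqrt(2)*I/2.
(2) In the final state, XI has expectation 0.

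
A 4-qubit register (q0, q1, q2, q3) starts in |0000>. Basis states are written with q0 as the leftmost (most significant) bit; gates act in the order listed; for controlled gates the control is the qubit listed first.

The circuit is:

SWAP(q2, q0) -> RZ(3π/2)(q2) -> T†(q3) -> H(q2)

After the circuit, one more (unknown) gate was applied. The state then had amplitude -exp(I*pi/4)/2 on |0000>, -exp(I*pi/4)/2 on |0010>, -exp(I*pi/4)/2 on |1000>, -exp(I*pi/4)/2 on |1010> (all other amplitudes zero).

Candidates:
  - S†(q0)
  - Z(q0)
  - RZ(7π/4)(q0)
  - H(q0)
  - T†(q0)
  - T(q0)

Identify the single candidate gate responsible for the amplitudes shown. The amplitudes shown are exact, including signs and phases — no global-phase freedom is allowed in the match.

The applied gate was H(q0).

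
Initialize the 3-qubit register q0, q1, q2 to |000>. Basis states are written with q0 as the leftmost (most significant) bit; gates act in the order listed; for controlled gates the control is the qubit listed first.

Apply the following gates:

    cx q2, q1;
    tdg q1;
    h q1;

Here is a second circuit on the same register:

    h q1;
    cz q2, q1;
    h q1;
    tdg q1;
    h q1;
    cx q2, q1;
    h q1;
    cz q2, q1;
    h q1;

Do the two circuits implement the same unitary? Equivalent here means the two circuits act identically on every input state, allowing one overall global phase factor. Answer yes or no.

Yes: on every input state the two circuits agree up to one overall phase factor.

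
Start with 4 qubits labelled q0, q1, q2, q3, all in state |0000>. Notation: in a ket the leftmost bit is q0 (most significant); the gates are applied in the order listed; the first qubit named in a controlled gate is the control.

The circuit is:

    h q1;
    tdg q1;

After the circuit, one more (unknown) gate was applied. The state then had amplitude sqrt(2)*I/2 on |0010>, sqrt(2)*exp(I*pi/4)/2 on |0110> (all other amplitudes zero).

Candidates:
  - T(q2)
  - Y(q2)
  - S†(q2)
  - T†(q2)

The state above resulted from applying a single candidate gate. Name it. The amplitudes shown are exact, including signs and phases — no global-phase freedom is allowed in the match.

The applied gate was Y(q2).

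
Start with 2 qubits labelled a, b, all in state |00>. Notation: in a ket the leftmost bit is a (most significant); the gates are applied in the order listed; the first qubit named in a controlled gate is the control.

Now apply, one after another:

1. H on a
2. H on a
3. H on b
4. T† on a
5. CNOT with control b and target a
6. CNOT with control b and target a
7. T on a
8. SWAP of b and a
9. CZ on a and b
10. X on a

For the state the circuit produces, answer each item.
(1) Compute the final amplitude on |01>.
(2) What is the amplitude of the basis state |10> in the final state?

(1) |01> carries amplitude 0 in the final state.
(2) |10> carries amplitude sqrt(2)/2 in the final state.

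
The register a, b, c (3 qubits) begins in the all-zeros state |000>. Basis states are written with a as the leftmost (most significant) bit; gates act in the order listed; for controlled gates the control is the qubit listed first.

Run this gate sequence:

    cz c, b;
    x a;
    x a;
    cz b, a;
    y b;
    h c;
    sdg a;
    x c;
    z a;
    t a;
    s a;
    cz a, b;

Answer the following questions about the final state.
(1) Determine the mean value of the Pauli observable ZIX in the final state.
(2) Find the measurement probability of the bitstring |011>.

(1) In the final state, ZIX has expectation 1. Key observation: the block from step 2 through step 3 cancels to the identity and can be dropped.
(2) Outcome |011> occurs with probability 1/2.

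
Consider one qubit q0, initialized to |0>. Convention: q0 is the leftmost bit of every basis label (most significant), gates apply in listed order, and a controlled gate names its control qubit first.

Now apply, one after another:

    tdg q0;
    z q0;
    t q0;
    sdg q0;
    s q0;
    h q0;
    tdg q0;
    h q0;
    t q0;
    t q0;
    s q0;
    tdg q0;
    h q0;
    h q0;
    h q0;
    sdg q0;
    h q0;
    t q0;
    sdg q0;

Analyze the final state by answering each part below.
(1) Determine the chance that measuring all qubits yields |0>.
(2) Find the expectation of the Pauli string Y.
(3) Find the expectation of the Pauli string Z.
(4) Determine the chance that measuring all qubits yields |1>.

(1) Outcome |0> occurs with probability 3/4.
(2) In the final state, Y has expectation sqrt(2)/4 + 1/2.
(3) The observable Z averages to 1/2.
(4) Outcome |1> occurs with probability 1/4.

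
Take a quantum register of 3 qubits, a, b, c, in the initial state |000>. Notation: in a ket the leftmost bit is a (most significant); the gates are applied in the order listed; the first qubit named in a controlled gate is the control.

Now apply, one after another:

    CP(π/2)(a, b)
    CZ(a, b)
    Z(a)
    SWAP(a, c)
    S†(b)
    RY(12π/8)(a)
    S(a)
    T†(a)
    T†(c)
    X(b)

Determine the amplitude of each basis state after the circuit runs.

The resulting statevector has amplitude -sqrt(2)/2 on |010>, sqrt(2)*exp(I*pi/4)/2 on |110>, and 0 on every other basis state.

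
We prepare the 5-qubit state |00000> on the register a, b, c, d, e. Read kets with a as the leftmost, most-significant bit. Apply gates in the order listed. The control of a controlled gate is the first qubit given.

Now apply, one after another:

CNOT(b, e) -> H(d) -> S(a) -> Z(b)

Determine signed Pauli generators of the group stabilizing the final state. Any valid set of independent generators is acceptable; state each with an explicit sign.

The final state is stabilized by the group generated by +IIIXI, +ZIIII, +IZIII, +IIZII, +IIIIZ; other independent generating sets are equally valid.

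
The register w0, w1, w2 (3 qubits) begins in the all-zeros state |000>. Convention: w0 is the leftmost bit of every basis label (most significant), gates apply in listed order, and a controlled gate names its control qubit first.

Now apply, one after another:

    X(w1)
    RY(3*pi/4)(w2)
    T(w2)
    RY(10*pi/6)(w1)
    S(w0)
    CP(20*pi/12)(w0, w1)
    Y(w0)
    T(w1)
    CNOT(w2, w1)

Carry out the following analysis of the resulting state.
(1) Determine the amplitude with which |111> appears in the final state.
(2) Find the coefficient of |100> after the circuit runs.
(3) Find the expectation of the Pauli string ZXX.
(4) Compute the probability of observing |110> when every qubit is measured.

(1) The amplitude on |111> is -sqrt(sqrt(2) + 2)*exp(3*I*pi/4)/4.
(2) |100> carries amplitude -I*sqrt(2 - sqrt(2))/4 in the final state.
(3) The observable ZXX averages to -1/2.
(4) A full measurement returns |110> with probability 3/8 - 3*sqrt(2)/16.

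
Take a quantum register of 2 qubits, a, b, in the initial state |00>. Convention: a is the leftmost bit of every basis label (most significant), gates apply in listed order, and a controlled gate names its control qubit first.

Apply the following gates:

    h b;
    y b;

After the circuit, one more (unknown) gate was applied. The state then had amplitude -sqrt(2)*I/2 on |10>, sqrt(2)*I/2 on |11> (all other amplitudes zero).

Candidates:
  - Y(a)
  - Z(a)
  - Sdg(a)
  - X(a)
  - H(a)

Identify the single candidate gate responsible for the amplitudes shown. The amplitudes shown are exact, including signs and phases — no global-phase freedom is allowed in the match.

The unique candidate consistent with the amplitudes is X(a).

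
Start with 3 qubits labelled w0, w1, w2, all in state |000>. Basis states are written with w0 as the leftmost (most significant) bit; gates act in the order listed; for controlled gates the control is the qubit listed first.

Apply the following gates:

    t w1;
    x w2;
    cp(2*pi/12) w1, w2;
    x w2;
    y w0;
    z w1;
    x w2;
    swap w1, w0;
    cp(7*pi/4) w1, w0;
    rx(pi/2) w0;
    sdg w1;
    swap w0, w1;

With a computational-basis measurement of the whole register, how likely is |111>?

The probability of measuring |111> is 1/2.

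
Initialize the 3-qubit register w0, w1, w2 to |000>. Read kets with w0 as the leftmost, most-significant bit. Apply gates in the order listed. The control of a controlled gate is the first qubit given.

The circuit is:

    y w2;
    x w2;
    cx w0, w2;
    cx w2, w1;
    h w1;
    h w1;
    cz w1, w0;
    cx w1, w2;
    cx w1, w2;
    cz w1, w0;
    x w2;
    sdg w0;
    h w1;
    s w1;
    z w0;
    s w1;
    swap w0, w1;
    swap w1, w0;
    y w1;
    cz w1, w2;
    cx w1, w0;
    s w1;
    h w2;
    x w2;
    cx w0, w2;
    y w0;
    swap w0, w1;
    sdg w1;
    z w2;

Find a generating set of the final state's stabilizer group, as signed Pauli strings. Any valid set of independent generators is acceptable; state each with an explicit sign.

One valid set of independent stabilizer generators is +XXI, +IIX, -ZZI (any independent generating set of the same group is equally correct). Key observation: gates 7-10 undo each other exactly, leaving only the rest of the circuit to track.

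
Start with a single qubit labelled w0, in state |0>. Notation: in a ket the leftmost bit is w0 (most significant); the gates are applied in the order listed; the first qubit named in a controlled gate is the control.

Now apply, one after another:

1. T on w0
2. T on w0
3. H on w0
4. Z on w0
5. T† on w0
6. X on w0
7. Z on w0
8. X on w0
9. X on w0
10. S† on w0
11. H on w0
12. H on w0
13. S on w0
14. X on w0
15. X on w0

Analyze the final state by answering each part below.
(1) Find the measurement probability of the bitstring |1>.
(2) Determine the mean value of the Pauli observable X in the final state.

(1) Outcome |1> occurs with probability 1/2. Key observation: steps 8-15 multiply out to the identity, so the circuit reduces to the remaining gates.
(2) The expectation value of X is sqrt(2)/2.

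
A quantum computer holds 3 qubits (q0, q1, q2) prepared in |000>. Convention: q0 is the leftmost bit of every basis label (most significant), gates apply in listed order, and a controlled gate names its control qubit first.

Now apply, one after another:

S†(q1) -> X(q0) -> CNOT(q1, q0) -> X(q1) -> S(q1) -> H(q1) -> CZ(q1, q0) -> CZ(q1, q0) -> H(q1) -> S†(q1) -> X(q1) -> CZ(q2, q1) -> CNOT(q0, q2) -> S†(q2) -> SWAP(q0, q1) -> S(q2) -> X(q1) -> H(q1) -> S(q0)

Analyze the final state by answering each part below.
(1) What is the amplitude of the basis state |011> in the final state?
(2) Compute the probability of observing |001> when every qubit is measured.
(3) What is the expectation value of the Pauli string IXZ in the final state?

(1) The final state's coefficient on |011> equals sqrt(2)/2. Key observation: gates 4-11 undo each other exactly, leaving only the rest of the circuit to track.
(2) Outcome |001> occurs with probability 1/2.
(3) The expectation value of IXZ is -1.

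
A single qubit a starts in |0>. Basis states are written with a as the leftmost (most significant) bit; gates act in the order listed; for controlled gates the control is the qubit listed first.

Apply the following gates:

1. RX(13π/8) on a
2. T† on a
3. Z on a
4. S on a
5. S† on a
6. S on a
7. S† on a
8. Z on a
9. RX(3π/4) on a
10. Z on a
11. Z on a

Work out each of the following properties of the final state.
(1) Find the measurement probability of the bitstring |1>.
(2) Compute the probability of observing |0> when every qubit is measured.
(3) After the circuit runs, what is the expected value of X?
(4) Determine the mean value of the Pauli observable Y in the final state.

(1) The probability of measuring |1> is -sqrt(2)*sin(3*pi/16)**2/4 + sin(3*pi/16)**2/2 + sqrt(2)*cos(3*pi/16)**2/4 + cos(3*pi/16)**2/2 - sqrt(1/2 - sqrt(2)/4)*sqrt(sqrt(2)/4 + 1/2)*exp(I*pi/4)*sin(3*pi/16)*cos(3*pi/16) - sqrt(1/2 - sqrt(2)/4)*sqrt(sqrt(2)/4 + 1/2)*exp(-I*pi/4)*sin(3*pi/16)*cos(3*pi/16). Key observation: gates 3-8 undo each other exactly, leaving only the rest of the circuit to track.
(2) A full measurement returns |0> with probability -sqrt(2)*cos(3*pi/16)**2/4 + sqrt(2)*sin(3*pi/16)**2/4 + sin(3*pi/16)**2/2 + cos(3*pi/16)**2/2 + sqrt(1/2 - sqrt(2)/4)*sqrt(sqrt(2)/4 + 1/2)*exp(-I*pi/4)*sin(3*pi/16)*cos(3*pi/16) + sqrt(1/2 - sqrt(2)/4)*sqrt(sqrt(2)/4 + 1/2)*exp(I*pi/4)*sin(3*pi/16)*cos(3*pi/16).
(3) The expectation value of X is sqrt(2*sqrt(2) + 4)/4.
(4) The expectation value of Y is -2*sqrt(1/2 - sqrt(2)/4)*sqrt(sqrt(2)/4 + 1/2)*cos(3*pi/16)**2 + 2*sqrt(1/2 - sqrt(2)/4)*sqrt(sqrt(2)/4 + 1/2)*sin(3*pi/16)**2 - sqrt(2)*exp(I*pi/4)*sin(3*pi/16)*cos(3*pi/16)/2 - sqrt(2)*exp(-I*pi/4)*sin(3*pi/16)*cos(3*pi/16)/2.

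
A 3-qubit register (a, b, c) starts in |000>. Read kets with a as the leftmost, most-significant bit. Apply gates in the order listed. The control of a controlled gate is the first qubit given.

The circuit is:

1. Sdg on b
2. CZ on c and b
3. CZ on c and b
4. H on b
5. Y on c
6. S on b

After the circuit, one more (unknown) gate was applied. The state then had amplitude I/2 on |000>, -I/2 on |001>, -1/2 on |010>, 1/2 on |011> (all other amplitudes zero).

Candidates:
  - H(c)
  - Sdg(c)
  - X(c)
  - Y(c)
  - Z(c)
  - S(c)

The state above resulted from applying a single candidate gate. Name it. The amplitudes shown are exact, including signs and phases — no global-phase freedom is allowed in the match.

The unique candidate consistent with the amplitudes is H(c). Key observation: the block from step 2 through step 3 cancels to the identity and can be dropped.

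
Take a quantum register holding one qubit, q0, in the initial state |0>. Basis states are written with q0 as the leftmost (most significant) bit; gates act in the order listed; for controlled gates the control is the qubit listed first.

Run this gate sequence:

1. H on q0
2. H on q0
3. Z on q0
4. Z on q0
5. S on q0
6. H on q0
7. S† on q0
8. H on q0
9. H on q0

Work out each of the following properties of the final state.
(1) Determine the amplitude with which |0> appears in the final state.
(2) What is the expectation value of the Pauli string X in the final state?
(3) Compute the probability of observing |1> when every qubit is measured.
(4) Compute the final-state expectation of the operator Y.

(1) The final state's coefficient on |0> equals sqrt(2)/2.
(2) In the final state, X has expectation 0.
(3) A full measurement returns |1> with probability 1/2.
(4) In the final state, Y has expectation -1.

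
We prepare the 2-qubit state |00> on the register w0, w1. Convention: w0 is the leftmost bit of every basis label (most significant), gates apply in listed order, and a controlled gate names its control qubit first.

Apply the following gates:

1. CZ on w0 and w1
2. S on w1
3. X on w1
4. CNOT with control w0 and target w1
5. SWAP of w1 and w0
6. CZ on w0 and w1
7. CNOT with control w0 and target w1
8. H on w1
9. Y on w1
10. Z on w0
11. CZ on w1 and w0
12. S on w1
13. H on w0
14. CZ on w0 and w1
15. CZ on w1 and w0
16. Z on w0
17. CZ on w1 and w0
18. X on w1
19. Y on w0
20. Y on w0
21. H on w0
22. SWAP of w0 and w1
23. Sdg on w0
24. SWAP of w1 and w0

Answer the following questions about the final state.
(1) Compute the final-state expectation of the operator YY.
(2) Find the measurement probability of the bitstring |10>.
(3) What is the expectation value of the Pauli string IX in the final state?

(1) The expectation value of YY is 1.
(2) A full measurement returns |10> with probability 1/2.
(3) The expectation value of IX is 0.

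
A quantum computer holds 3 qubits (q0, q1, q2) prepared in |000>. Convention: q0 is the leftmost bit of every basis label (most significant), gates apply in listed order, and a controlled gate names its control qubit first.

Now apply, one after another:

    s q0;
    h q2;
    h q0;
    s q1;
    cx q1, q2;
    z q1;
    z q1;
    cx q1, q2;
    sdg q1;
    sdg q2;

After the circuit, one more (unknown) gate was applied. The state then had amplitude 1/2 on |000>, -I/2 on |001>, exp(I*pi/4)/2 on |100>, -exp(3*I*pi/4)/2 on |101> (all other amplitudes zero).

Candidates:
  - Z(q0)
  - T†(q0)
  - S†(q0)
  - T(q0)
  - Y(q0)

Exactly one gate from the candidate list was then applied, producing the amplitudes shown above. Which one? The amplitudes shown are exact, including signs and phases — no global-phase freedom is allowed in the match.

The applied gate was T(q0). Key observation: steps 4-9 multiply out to the identity, so the circuit reduces to the remaining gates.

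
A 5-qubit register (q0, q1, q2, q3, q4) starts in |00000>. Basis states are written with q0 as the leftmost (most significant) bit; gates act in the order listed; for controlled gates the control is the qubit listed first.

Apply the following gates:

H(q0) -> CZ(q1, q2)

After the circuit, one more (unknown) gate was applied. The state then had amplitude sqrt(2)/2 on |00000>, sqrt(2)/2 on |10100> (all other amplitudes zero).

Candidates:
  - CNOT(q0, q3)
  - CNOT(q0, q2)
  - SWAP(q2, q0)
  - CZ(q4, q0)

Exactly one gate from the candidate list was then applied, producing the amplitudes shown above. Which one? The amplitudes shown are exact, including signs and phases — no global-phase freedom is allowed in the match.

It was CNOT(q0, q2) that produced the state shown.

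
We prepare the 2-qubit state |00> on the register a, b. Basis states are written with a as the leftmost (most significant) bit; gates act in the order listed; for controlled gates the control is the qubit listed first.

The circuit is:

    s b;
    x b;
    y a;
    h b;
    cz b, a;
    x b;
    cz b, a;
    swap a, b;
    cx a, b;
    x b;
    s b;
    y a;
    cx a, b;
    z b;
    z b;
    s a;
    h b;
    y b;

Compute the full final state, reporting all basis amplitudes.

After the circuit, the state carries amplitude 1/2 on |00>, 1/2 on |01>, 1/2 on |10>, 1/2 on |11>.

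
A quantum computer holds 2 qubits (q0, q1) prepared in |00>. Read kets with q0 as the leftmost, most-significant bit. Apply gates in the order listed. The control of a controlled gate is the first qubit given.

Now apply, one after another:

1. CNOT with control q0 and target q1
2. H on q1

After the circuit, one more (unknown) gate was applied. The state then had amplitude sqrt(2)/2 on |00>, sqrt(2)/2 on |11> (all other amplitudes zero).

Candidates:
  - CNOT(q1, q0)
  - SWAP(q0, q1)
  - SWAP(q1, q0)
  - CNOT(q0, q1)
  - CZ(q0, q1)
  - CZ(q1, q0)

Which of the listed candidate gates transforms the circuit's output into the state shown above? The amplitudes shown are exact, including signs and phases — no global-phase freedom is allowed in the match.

The unique candidate consistent with the amplitudes is CNOT(q1, q0).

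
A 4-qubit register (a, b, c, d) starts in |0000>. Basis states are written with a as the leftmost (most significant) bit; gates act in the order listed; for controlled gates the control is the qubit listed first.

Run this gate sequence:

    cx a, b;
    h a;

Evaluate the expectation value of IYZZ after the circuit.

The expectation value of IYZZ is 0.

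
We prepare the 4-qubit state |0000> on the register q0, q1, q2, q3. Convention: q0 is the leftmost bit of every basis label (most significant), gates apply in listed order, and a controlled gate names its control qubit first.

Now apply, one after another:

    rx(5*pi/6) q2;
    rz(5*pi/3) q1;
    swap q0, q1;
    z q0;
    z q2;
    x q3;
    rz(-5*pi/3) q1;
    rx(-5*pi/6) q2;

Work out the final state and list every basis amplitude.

The resulting statevector has amplitude -sqrt(3)/2 on |0001>, I/2 on |0011>, and 0 on every other basis state.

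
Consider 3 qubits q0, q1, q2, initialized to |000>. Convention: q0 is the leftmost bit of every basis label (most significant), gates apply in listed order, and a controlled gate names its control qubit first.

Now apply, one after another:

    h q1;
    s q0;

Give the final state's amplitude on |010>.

The amplitude on |010> is sqrt(2)/2.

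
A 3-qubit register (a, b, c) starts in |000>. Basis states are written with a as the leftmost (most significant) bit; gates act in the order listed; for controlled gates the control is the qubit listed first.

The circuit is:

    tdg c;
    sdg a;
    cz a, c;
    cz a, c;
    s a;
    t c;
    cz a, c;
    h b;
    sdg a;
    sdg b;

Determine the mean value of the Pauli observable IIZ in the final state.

In the final state, IIZ has expectation 1. Key observation: gates 1-6 undo each other exactly, leaving only the rest of the circuit to track.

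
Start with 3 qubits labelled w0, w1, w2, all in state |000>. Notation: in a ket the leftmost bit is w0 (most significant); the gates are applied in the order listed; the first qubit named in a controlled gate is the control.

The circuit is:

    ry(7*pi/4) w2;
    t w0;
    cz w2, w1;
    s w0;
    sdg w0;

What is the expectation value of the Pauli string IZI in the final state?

The expectation value of IZI is 1. Key observation: gates 4-5 undo each other exactly, leaving only the rest of the circuit to track.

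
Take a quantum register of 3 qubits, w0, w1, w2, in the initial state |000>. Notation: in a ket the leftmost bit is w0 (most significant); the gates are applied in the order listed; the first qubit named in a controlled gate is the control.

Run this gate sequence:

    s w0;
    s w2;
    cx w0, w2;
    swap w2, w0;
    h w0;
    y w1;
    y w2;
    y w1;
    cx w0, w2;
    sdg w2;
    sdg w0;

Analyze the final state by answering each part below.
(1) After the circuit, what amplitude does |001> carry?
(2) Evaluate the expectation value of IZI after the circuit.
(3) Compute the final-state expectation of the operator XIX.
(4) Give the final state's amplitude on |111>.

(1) |001> carries amplitude sqrt(2)/2 in the final state.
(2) In the final state, IZI has expectation 1.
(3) In the final state, XIX has expectation 1.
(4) |111> carries amplitude 0 in the final state.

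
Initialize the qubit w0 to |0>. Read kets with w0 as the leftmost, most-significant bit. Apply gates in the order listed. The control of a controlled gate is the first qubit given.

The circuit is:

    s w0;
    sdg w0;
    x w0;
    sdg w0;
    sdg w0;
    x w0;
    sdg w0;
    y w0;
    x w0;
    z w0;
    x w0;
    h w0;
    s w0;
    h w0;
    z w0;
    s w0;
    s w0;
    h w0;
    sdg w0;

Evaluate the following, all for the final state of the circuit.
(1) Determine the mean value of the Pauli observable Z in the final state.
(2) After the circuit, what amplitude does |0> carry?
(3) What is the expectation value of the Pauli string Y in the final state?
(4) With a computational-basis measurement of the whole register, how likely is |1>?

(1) The observable Z averages to 0.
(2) The final state's coefficient on |0> equals -sqrt(2)*I/2.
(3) In the final state, Y has expectation 0.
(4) Outcome |1> occurs with probability 1/2.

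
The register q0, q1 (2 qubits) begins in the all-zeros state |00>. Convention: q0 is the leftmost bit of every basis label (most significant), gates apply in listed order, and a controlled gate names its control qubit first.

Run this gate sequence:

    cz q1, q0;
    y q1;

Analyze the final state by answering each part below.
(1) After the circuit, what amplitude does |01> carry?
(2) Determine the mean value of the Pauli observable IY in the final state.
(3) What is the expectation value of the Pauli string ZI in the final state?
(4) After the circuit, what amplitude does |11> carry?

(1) The final state's coefficient on |01> equals I.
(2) The observable IY averages to 0.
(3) The expectation value of ZI is 1.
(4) |11> carries amplitude 0 in the final state.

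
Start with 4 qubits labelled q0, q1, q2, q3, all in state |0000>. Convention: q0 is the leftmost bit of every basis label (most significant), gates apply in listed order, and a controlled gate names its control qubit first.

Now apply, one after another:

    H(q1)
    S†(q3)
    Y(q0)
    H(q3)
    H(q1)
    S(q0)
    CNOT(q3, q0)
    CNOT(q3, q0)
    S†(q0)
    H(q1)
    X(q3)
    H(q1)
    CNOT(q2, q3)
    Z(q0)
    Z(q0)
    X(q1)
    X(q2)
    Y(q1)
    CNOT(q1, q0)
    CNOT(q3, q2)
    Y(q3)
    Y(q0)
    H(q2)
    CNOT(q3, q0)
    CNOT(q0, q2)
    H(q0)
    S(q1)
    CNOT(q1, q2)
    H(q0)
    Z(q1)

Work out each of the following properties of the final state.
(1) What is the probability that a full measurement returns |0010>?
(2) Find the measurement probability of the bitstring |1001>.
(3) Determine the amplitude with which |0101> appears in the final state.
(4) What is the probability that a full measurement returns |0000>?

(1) The probability of measuring |0010> is 1/4. Key observation: gates 5-10 undo each other exactly, leaving only the rest of the circuit to track.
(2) A full measurement returns |1001> with probability 1/4.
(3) The final state's coefficient on |0101> equals 0.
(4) Outcome |0000> occurs with probability 1/4.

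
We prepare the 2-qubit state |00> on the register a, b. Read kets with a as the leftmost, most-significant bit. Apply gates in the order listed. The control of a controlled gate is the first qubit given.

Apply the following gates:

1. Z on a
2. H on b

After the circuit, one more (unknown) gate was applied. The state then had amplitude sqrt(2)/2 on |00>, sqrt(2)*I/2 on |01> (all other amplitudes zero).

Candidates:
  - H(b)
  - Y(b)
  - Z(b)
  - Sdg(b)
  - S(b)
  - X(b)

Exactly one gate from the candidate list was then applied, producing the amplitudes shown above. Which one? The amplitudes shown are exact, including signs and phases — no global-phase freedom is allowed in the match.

It was S(b) that produced the state shown.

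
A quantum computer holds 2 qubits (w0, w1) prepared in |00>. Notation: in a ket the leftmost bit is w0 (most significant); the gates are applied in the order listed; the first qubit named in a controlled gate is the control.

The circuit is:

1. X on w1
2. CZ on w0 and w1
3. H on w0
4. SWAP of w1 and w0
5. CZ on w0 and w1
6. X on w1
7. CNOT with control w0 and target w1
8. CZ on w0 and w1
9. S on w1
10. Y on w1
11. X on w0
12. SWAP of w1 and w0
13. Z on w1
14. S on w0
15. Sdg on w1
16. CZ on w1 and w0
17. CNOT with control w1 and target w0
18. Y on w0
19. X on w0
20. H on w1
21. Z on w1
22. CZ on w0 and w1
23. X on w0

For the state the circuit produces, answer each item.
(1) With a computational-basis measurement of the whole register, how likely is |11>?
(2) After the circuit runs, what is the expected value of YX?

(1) Outcome |11> occurs with probability 1/4.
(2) In the final state, YX has expectation 0.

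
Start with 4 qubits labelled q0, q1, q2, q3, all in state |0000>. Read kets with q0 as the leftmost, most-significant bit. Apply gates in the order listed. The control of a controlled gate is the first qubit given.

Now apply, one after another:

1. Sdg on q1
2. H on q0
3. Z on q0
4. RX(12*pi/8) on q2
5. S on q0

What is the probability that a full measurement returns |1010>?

A full measurement returns |1010> with probability 1/4.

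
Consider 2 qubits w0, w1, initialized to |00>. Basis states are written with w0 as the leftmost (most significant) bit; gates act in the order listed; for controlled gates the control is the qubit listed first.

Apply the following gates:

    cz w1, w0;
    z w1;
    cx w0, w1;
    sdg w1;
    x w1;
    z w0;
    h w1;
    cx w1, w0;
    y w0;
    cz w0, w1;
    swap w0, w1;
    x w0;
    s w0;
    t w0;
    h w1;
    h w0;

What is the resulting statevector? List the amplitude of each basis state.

After the circuit, the state carries amplitude sqrt(2)*(-exp(I*pi/4) + I)/4 on |00>, sqrt(2)*(exp(I*pi/4) + I)/4 on |01>, sqrt(2)*(exp(I*pi/4) + I)/4 on |10>, sqrt(2)*(-exp(I*pi/4) + I)/4 on |11>.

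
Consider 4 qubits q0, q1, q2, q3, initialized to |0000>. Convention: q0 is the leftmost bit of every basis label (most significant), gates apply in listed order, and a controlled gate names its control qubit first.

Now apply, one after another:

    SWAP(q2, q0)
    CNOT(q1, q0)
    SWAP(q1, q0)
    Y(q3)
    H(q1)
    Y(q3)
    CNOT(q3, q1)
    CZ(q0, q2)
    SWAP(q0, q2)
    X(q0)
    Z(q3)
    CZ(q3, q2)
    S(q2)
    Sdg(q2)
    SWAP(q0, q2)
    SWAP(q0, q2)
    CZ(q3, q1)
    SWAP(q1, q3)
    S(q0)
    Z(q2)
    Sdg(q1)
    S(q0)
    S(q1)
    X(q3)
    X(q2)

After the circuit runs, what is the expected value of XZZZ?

The expectation value of XZZZ is 0. Key observation: steps 13-14 multiply out to the identity, so the circuit reduces to the remaining gates.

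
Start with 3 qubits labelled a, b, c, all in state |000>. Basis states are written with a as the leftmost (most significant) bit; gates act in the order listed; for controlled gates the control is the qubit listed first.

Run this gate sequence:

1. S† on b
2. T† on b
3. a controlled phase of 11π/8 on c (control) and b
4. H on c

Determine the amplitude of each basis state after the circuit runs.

After the circuit, the state carries amplitude sqrt(2)/2 on |000>, sqrt(2)/2 on |001>, and 0 on every other basis state.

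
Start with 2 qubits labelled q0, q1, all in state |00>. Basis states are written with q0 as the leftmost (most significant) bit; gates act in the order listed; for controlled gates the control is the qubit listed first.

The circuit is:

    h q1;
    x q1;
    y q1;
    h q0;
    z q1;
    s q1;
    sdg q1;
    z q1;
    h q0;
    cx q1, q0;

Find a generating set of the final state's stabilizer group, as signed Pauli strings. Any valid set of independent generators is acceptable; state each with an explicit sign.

One valid set of independent stabilizer generators is -XX, +ZZ (any independent generating set of the same group is equally correct). Key observation: the block from step 4 through step 9 cancels to the identity and can be dropped.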